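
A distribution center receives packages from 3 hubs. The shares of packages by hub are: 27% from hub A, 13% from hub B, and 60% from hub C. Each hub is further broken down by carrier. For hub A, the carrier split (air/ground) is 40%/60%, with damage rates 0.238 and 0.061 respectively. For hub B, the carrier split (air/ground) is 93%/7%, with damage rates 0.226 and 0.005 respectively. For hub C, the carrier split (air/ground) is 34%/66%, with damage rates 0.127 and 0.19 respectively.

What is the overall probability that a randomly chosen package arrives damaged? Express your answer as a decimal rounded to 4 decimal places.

P(D) ≈ 0.1641

P(D|A) = 0.4·0.238 + 0.6·0.061 = 0.0952 + 0.0366 = 0.1318
P(D|B) = 0.93·0.226 + 0.07·0.005 = 0.21018 + 0.00035 = 0.21053
P(D|C) = 0.34·0.127 + 0.66·0.19 = 0.04318 + 0.1254 = 0.16858
Then overall,
P(D) = 0.27·0.1318 + 0.13·0.21053 + 0.6·0.16858
      = 0.035586 + 0.0273689 + 0.101148 = 0.1641029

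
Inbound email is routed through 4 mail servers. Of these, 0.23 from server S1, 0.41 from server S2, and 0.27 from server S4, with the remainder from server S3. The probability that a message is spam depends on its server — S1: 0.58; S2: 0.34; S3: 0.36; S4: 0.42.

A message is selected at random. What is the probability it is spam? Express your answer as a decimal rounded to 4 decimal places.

P(S3) = 1 − (0.23 + 0.41 + 0.27) = 0.09.
P(S) = P(S|S1)·P(S1) + P(S|S2)·P(S2) + P(S|S3)·P(S3) + P(S|S4)·P(S4)
      = 0.58·0.23 + 0.34·0.41 + 0.36·0.09 + 0.42·0.27
      = 0.1334 + 0.1394 + 0.0324 + 0.1134 = 0.4186

0.4186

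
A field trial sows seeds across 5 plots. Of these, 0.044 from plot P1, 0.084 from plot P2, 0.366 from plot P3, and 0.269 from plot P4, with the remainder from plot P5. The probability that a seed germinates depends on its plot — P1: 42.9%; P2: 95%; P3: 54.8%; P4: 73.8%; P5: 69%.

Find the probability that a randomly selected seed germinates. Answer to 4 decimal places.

P(G) ≈ 0.6613

P(P5) = 1 − (0.044 + 0.084 + 0.366 + 0.269) = 0.237.
P(G) = P(G|P1)·P(P1) + P(G|P2)·P(P2) + P(G|P3)·P(P3) + P(G|P4)·P(P4) + P(G|P5)·P(P5)
      = 0.429·0.044 + 0.95·0.084 + 0.548·0.366 + 0.738·0.269 + 0.69·0.237
      = 0.018876 + 0.0798 + 0.200568 + 0.198522 + 0.16353 = 0.661296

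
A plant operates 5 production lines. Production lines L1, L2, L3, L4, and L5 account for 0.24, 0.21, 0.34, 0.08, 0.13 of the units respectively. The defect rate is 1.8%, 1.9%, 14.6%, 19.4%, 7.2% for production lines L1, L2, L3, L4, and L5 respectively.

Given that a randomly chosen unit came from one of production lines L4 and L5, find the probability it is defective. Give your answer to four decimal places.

Let S = {L4, L5}.
P(S) = 0.08 + 0.13 = 0.21.
P(D ∩ S) = 0.194·0.08 + 0.072·0.13 = 0.01552 + 0.00936 = 0.02488.
P(D | S) = 0.02488 / 0.21 = 0.118476…

0.1185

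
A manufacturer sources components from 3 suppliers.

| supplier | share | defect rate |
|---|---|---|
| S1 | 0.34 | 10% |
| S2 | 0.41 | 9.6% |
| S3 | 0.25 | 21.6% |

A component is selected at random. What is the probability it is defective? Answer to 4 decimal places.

P(D) = P(D|S1)·P(S1) + P(D|S2)·P(S2) + P(D|S3)·P(S3)
      = 0.1·0.34 + 0.096·0.41 + 0.216·0.25
      = 0.034 + 0.03936 + 0.054 = 0.12736

P(D) ≈ 0.1274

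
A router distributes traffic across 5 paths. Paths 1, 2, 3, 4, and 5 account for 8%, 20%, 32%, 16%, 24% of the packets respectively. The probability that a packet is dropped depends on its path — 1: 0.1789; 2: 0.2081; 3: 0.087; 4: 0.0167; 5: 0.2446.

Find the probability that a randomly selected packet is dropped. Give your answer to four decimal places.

0.1451

Using total probability over the partition,
P(L) = P(L|1)·P(1) + P(L|2)·P(2) + P(L|3)·P(3) + P(L|4)·P(4) + P(L|5)·P(5)
      = 0.1789·0.08 + 0.2081·0.2 + 0.087·0.32 + 0.0167·0.16 + 0.2446·0.24
      = 0.014312 + 0.04162 + 0.02784 + 0.002672 + 0.058704 = 0.145148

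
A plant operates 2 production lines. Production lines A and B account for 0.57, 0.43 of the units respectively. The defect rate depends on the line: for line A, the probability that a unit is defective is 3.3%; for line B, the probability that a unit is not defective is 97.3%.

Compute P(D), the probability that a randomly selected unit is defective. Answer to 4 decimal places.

P(D|B) = 1 − 0.973 = 0.027.
Summing over the partition,
P(D) = P(D|A)·P(A) + P(D|B)·P(B)
      = 0.033·0.57 + 0.027·0.43
      = 0.01881 + 0.01161 = 0.03042

P(D) ≈ 0.0304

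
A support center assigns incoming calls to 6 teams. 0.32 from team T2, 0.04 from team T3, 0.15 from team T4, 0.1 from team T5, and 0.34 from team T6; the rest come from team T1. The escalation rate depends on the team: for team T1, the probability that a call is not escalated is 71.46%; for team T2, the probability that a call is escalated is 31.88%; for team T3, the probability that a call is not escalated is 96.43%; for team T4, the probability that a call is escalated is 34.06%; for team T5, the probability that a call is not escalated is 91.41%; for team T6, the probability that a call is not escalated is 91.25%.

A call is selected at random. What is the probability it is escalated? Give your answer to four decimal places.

0.2071

P(T1) = 1 − (0.32 + 0.04 + 0.15 + 0.1 + 0.34) = 0.05.
P(E|T1) = 1 − 0.7146 = 0.2854.
P(E|T3) = 1 − 0.9643 = 0.0357.
P(E|T5) = 1 − 0.9141 = 0.0859.
P(E|T6) = 1 − 0.9125 = 0.0875.
By the law of total probability,
P(E) = P(E|T1)·P(T1) + P(E|T2)·P(T2) + P(E|T3)·P(T3) + P(E|T4)·P(T4) + P(E|T5)·P(T5) + P(E|T6)·P(T6)
      = 0.2854·0.05 + 0.3188·0.32 + 0.0357·0.04 + 0.3406·0.15 + 0.0859·0.1 + 0.0875·0.34
      = 0.01427 + 0.102016 + 0.001428 + 0.05109 + 0.00859 + 0.02975 = 0.207144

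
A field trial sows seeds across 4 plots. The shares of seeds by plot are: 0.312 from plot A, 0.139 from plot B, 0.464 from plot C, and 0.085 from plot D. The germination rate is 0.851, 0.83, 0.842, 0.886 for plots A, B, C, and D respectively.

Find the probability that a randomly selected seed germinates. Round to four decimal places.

0.8469

By the law of total probability,
P(G) = P(G|A)·P(A) + P(G|B)·P(B) + P(G|C)·P(C) + P(G|D)·P(D)
      = 0.851·0.312 + 0.83·0.139 + 0.842·0.464 + 0.886·0.085
      = 0.265512 + 0.11537 + 0.390688 + 0.07531 = 0.84688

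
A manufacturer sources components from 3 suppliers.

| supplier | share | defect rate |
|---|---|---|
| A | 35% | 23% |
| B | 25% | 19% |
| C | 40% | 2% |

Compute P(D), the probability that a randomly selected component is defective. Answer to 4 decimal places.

P(D) = P(D|A)·P(A) + P(D|B)·P(B) + P(D|C)·P(C)
      = 0.23·0.35 + 0.19·0.25 + 0.02·0.4
      = 0.0805 + 0.0475 + 0.008 = 0.136

P(D) ≈ 0.1360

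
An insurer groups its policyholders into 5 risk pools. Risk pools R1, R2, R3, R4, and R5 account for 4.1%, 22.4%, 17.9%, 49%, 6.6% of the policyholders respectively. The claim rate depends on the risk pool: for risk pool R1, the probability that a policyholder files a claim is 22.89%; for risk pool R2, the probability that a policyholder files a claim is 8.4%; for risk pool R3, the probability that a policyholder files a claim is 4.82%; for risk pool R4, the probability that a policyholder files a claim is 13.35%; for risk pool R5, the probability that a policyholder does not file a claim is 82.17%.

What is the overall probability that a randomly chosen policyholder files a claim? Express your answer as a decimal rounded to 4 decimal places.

0.1140

P(C|R5) = 1 − 0.8217 = 0.1783.
Summing over the partition,
P(C) = P(C|R1)·P(R1) + P(C|R2)·P(R2) + P(C|R3)·P(R3) + P(C|R4)·P(R4) + P(C|R5)·P(R5)
      = 0.2289·0.041 + 0.084·0.224 + 0.0482·0.179 + 0.1335·0.49 + 0.1783·0.066
      = 0.0093849 + 0.018816 + 0.0086278 + 0.065415 + 0.0117678 = 0.1140115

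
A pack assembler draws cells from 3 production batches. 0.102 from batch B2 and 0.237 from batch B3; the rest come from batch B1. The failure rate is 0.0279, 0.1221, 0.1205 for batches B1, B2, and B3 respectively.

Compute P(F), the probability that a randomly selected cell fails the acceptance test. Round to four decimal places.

P(B1) = 1 − (0.102 + 0.237) = 0.661.
P(F) = P(F|B1)·P(B1) + P(F|B2)·P(B2) + P(F|B3)·P(B3)
      = 0.0279·0.661 + 0.1221·0.102 + 0.1205·0.237
      = 0.0184419 + 0.0124542 + 0.0285585 = 0.0594546

0.0595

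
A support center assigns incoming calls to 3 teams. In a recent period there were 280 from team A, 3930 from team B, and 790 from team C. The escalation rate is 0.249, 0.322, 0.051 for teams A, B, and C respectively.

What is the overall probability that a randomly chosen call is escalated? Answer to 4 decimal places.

0.2751

Total: 280 + 3930 + 790 = 5000.
P(A) = 280/5000 = 0.056. P(B) = 3930/5000 = 0.786. P(C) = 790/5000 = 0.158.
P(E) = P(E|A)·P(A) + P(E|B)·P(B) + P(E|C)·P(C)
      = 0.249·0.056 + 0.322·0.786 + 0.051·0.158
      = 0.013944 + 0.253092 + 0.008058 = 0.275094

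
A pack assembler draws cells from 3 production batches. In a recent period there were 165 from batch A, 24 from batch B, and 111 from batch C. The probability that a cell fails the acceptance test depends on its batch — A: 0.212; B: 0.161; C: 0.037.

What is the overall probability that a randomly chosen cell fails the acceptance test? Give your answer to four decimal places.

P(F) ≈ 0.1432

Total: 165 + 24 + 111 = 300.
P(A) = 165/300 = 0.55. P(B) = 24/300 = 0.08. P(C) = 111/300 = 0.37.
P(F) = P(F|A)·P(A) + P(F|B)·P(B) + P(F|C)·P(C)
      = 0.212·0.55 + 0.161·0.08 + 0.037·0.37
      = 0.1166 + 0.01288 + 0.01369 = 0.14317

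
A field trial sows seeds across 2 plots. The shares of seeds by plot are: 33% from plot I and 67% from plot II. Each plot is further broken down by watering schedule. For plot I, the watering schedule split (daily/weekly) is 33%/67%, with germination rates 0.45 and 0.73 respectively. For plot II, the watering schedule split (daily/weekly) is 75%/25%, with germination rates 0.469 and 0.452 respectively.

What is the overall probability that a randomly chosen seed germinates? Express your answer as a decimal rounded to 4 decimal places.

0.5218

P(G|I) = 0.33·0.45 + 0.67·0.73 = 0.1485 + 0.4891 = 0.6376
P(G|II) = 0.75·0.469 + 0.25·0.452 = 0.35175 + 0.113 = 0.46475
By total probability over the outer partition,
P(G) = 0.33·0.6376 + 0.67·0.46475
      = 0.210408 + 0.3113825 = 0.5217905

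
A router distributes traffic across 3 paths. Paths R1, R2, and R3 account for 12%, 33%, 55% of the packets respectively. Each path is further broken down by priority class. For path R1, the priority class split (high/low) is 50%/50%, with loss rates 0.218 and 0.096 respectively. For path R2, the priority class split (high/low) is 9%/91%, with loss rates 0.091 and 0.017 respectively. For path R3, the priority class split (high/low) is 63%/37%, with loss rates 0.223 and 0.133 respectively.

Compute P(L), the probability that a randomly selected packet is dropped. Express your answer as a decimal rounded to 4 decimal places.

0.1310

P(L|R1) = 0.5·0.218 + 0.5·0.096 = 0.109 + 0.048 = 0.157
P(L|R2) = 0.09·0.091 + 0.91·0.017 = 0.00819 + 0.01547 = 0.02366
P(L|R3) = 0.63·0.223 + 0.37·0.133 = 0.14049 + 0.04921 = 0.1897
By total probability over the outer partition,
P(L) = 0.12·0.157 + 0.33·0.02366 + 0.55·0.1897
      = 0.01884 + 0.0078078 + 0.104335 = 0.1309828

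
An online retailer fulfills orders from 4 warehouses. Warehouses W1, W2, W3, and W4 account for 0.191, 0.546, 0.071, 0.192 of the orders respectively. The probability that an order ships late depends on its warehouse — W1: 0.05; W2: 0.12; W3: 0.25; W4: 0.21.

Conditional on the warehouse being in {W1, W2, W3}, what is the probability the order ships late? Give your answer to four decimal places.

P(L|S) ≈ 0.1149

Let S = {W1, W2, W3}.
P(S) = 0.191 + 0.546 + 0.071 = 0.808.
P(L ∩ S) = 0.05·0.191 + 0.12·0.546 + 0.25·0.071 = 0.00955 + 0.06552 + 0.01775 = 0.09282.
P(L | S) = 0.09282 / 0.808 = 0.114876…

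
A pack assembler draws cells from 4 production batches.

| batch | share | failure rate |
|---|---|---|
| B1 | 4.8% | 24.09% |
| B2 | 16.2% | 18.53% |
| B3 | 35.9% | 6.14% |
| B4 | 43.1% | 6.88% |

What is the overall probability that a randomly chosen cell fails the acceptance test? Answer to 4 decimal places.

P(F) = P(F|B1)·P(B1) + P(F|B2)·P(B2) + P(F|B3)·P(B3) + P(F|B4)·P(B4)
      = 0.2409·0.048 + 0.1853·0.162 + 0.0614·0.359 + 0.0688·0.431
      = 0.0115632 + 0.0300186 + 0.0220426 + 0.0296528 = 0.0932772

0.0933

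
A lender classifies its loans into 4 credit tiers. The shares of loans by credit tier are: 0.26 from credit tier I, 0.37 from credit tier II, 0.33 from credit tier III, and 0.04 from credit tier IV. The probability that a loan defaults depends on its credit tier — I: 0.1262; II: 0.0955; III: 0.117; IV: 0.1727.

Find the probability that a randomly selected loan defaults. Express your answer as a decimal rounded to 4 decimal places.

P(D) ≈ 0.1137

P(D) = P(D|I)·P(I) + P(D|II)·P(II) + P(D|III)·P(III) + P(D|IV)·P(IV)
      = 0.1262·0.26 + 0.0955·0.37 + 0.117·0.33 + 0.1727·0.04
      = 0.032812 + 0.035335 + 0.03861 + 0.006908 = 0.113665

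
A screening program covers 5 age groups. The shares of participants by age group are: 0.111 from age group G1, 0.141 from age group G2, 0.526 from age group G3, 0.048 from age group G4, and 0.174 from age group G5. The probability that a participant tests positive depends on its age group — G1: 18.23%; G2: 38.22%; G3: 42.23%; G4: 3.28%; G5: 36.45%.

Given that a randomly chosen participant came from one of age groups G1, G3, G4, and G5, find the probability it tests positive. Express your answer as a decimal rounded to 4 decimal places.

0.3578

Let S = {G1, G3, G4, G5}.
P(S) = 0.111 + 0.526 + 0.048 + 0.174 = 0.859.
P(T ∩ S) = 0.1823·0.111 + 0.4223·0.526 + 0.0328·0.048 + 0.3645·0.174 = 0.0202353 + 0.2221298 + 0.0015744 + 0.063423 = 0.3073625.
P(T | S) = 0.3073625 / 0.859 = 0.357814…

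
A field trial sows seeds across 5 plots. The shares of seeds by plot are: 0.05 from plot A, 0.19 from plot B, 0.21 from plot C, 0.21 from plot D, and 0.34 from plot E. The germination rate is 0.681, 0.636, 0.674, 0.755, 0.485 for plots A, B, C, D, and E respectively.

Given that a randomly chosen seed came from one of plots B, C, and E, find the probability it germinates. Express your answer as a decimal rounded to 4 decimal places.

P(G|S) ≈ 0.5774

Let S = {B, C, E}.
P(S) = 0.19 + 0.21 + 0.34 = 0.74.
P(G ∩ S) = 0.636·0.19 + 0.674·0.21 + 0.485·0.34 = 0.12084 + 0.14154 + 0.1649 = 0.42728.
P(G | S) = 0.42728 / 0.74 = 0.577405…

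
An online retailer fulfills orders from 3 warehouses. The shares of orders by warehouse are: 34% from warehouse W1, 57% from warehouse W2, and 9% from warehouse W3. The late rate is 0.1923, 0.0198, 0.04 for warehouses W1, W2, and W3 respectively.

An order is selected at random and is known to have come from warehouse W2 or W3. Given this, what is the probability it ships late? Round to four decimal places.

Let S = {W2, W3}.
P(S) = 0.57 + 0.09 = 0.66.
P(L ∩ S) = 0.0198·0.57 + 0.04·0.09 = 0.011286 + 0.0036 = 0.014886.
P(L | S) = 0.014886 / 0.66 = 0.022555…

P(L|S) ≈ 0.0226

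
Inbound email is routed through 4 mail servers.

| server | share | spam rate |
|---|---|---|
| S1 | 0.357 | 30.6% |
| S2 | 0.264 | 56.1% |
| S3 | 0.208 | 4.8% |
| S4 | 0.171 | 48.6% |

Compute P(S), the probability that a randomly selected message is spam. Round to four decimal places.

0.3504

P(S) = P(S|S1)·P(S1) + P(S|S2)·P(S2) + P(S|S3)·P(S3) + P(S|S4)·P(S4)
      = 0.306·0.357 + 0.561·0.264 + 0.048·0.208 + 0.486·0.171
      = 0.109242 + 0.148104 + 0.009984 + 0.083106 = 0.350436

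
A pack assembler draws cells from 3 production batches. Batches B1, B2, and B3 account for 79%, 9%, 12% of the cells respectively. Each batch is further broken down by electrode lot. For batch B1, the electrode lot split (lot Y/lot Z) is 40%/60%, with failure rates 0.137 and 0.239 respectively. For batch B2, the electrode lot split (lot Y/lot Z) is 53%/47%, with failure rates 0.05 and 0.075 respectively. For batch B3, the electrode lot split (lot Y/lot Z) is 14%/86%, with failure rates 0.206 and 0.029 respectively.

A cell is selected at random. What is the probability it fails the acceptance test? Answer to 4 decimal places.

P(F|B1) = 0.4·0.137 + 0.6·0.239 = 0.0548 + 0.1434 = 0.1982
P(F|B2) = 0.53·0.05 + 0.47·0.075 = 0.0265 + 0.03525 = 0.06175
P(F|B3) = 0.14·0.206 + 0.86·0.029 = 0.02884 + 0.02494 = 0.05378
Then overall,
P(F) = 0.79·0.1982 + 0.09·0.06175 + 0.12·0.05378
      = 0.156578 + 0.0055575 + 0.0064536 = 0.1685891

0.1686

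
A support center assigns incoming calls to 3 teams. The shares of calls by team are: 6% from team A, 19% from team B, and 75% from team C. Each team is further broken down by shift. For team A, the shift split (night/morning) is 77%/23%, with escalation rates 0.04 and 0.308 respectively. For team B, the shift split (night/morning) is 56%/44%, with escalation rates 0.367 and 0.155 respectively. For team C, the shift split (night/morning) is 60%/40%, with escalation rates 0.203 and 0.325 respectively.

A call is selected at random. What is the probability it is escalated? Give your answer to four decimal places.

0.2470

P(E|A) = 0.77·0.04 + 0.23·0.308 = 0.0308 + 0.07084 = 0.10164
P(E|B) = 0.56·0.367 + 0.44·0.155 = 0.20552 + 0.0682 = 0.27372
P(E|C) = 0.6·0.203 + 0.4·0.325 = 0.1218 + 0.13 = 0.2518
Then overall,
P(E) = 0.06·0.10164 + 0.19·0.27372 + 0.75·0.2518
      = 0.0060984 + 0.0520068 + 0.18885 = 0.2469552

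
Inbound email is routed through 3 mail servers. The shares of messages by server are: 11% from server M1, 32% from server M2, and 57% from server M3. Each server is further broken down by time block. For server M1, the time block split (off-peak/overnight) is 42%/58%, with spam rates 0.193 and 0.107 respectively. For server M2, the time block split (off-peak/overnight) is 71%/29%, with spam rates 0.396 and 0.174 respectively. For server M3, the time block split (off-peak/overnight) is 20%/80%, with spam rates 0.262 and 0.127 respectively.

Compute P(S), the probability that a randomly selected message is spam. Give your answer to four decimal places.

0.2096

P(S|M1) = 0.42·0.193 + 0.58·0.107 = 0.08106 + 0.06206 = 0.14312
P(S|M2) = 0.71·0.396 + 0.29·0.174 = 0.28116 + 0.05046 = 0.33162
P(S|M3) = 0.2·0.262 + 0.8·0.127 = 0.0524 + 0.1016 = 0.154
By total probability over the outer partition,
P(S) = 0.11·0.14312 + 0.32·0.33162 + 0.57·0.154
      = 0.0157432 + 0.1061184 + 0.08778 = 0.2096416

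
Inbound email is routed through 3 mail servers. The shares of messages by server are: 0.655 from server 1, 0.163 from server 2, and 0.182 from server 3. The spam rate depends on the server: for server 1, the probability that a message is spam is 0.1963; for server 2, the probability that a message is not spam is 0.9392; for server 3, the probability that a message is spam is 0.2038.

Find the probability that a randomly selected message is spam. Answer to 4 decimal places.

P(S|2) = 1 − 0.9392 = 0.0608.
By the law of total probability,
P(S) = P(S|1)·P(1) + P(S|2)·P(2) + P(S|3)·P(3)
      = 0.1963·0.655 + 0.0608·0.163 + 0.2038·0.182
      = 0.1285765 + 0.0099104 + 0.0370916 = 0.1755785

0.1756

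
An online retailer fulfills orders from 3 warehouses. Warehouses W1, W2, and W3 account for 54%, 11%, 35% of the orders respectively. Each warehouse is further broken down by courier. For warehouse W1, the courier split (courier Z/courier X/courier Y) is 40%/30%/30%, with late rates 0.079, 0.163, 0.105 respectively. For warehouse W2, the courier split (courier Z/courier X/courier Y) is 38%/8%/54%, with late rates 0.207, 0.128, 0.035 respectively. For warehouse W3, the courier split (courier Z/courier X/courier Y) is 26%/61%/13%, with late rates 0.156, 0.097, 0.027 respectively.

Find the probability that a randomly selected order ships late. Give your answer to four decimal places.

P(L|W1) = 0.4·0.079 + 0.3·0.163 + 0.3·0.105 = 0.0316 + 0.0489 + 0.0315 = 0.112
P(L|W2) = 0.38·0.207 + 0.08·0.128 + 0.54·0.035 = 0.07866 + 0.01024 + 0.0189 = 0.1078
P(L|W3) = 0.26·0.156 + 0.61·0.097 + 0.13·0.027 = 0.04056 + 0.05917 + 0.00351 = 0.10324
By total probability over the outer partition,
P(L) = 0.54·0.112 + 0.11·0.1078 + 0.35·0.10324
      = 0.06048 + 0.011858 + 0.036134 = 0.108472

P(L) ≈ 0.1085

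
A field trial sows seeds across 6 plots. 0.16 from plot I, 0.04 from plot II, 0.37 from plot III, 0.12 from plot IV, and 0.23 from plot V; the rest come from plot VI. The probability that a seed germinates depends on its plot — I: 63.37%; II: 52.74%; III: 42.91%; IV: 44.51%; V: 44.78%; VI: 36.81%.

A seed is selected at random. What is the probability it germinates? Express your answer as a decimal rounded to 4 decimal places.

P(G) ≈ 0.4671

P(VI) = 1 − (0.16 + 0.04 + 0.37 + 0.12 + 0.23) = 0.08.
P(G) = P(G|I)·P(I) + P(G|II)·P(II) + P(G|III)·P(III) + P(G|IV)·P(IV) + P(G|V)·P(V) + P(G|VI)·P(VI)
      = 0.6337·0.16 + 0.5274·0.04 + 0.4291·0.37 + 0.4451·0.12 + 0.4478·0.23 + 0.3681·0.08
      = 0.101392 + 0.021096 + 0.158767 + 0.053412 + 0.102994 + 0.029448 = 0.467109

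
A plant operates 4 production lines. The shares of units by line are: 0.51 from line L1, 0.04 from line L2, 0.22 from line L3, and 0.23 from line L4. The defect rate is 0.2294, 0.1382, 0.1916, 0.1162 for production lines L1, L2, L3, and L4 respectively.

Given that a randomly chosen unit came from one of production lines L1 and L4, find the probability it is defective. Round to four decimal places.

0.1942

Let S = {L1, L4}.
P(S) = 0.51 + 0.23 = 0.74.
P(D ∩ S) = 0.2294·0.51 + 0.1162·0.23 = 0.116994 + 0.026726 = 0.14372.
P(D | S) = 0.14372 / 0.74 = 0.194216…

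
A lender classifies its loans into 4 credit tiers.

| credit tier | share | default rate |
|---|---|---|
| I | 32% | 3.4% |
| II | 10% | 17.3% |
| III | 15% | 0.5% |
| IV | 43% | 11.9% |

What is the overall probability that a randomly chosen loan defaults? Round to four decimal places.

P(D) ≈ 0.0801

Summing over the partition,
P(D) = P(D|I)·P(I) + P(D|II)·P(II) + P(D|III)·P(III) + P(D|IV)·P(IV)
      = 0.034·0.32 + 0.173·0.1 + 0.005·0.15 + 0.119·0.43
      = 0.01088 + 0.0173 + 0.00075 + 0.05117 = 0.0801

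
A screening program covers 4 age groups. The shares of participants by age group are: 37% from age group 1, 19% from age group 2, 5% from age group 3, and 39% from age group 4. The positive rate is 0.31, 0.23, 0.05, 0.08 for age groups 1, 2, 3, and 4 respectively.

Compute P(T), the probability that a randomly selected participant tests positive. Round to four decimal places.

P(T) = P(T|1)·P(1) + P(T|2)·P(2) + P(T|3)·P(3) + P(T|4)·P(4)
      = 0.31·0.37 + 0.23·0.19 + 0.05·0.05 + 0.08·0.39
      = 0.1147 + 0.0437 + 0.0025 + 0.0312 = 0.1921

P(T) ≈ 0.1921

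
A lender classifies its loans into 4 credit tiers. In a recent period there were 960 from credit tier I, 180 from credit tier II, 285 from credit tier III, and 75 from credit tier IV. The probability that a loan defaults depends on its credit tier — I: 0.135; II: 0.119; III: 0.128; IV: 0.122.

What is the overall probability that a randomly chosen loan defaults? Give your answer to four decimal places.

Total: 960 + 180 + 285 + 75 = 1500.
P(I) = 960/1500 = 0.64. P(II) = 180/1500 = 0.12. P(III) = 285/1500 = 0.19. P(IV) = 75/1500 = 0.05.
P(D) = P(D|I)·P(I) + P(D|II)·P(II) + P(D|III)·P(III) + P(D|IV)·P(IV)
      = 0.135·0.64 + 0.119·0.12 + 0.128·0.19 + 0.122·0.05
      = 0.0864 + 0.01428 + 0.02432 + 0.0061 = 0.1311

0.1311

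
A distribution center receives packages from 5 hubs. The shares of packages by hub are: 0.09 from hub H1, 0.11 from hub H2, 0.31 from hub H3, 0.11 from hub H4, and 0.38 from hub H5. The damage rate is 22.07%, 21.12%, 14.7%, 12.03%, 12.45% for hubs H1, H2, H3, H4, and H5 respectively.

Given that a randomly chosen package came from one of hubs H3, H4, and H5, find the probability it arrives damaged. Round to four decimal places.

Let S = {H3, H4, H5}.
P(S) = 0.31 + 0.11 + 0.38 = 0.8.
P(D ∩ S) = 0.147·0.31 + 0.1203·0.11 + 0.1245·0.38 = 0.04557 + 0.013233 + 0.04731 = 0.106113.
P(D | S) = 0.106113 / 0.8 = 0.132641…

P(D|S) ≈ 0.1326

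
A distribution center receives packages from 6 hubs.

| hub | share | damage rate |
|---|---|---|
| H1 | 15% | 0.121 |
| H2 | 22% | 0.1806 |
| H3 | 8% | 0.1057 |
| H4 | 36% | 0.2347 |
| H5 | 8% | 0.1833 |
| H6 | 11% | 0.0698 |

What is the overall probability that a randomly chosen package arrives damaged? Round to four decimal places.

0.1732

P(D) = P(D|H1)·P(H1) + P(D|H2)·P(H2) + P(D|H3)·P(H3) + P(D|H4)·P(H4) + P(D|H5)·P(H5) + P(D|H6)·P(H6)
      = 0.121·0.15 + 0.1806·0.22 + 0.1057·0.08 + 0.2347·0.36 + 0.1833·0.08 + 0.0698·0.11
      = 0.01815 + 0.039732 + 0.008456 + 0.084492 + 0.014664 + 0.007678 = 0.173172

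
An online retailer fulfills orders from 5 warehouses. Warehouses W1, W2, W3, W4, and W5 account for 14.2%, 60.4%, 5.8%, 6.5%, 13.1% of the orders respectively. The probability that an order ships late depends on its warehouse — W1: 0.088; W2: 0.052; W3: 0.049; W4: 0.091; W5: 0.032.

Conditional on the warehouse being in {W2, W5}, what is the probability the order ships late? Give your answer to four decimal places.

Let S = {W2, W5}.
P(S) = 0.604 + 0.131 = 0.735.
P(L ∩ S) = 0.052·0.604 + 0.032·0.131 = 0.031408 + 0.004192 = 0.0356.
P(L | S) = 0.0356 / 0.735 = 0.048435…

P(L|S) ≈ 0.0484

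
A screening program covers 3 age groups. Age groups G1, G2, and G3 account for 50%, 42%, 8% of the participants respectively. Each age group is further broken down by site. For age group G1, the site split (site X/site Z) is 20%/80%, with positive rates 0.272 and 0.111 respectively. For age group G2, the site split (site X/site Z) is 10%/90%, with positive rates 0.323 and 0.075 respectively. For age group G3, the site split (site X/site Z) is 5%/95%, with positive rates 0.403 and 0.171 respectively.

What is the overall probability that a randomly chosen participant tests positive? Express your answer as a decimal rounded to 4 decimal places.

0.1281

P(T|G1) = 0.2·0.272 + 0.8·0.111 = 0.0544 + 0.0888 = 0.1432
P(T|G2) = 0.1·0.323 + 0.9·0.075 = 0.0323 + 0.0675 = 0.0998
P(T|G3) = 0.05·0.403 + 0.95·0.171 = 0.02015 + 0.16245 = 0.1826
By total probability over the outer partition,
P(T) = 0.5·0.1432 + 0.42·0.0998 + 0.08·0.1826
      = 0.0716 + 0.041916 + 0.014608 = 0.128124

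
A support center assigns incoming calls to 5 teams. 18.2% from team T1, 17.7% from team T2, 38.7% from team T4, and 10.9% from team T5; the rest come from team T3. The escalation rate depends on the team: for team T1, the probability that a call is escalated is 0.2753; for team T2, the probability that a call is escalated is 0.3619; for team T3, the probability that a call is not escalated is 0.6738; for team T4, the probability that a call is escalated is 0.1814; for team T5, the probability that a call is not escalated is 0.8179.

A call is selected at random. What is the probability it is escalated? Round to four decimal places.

0.2515

P(T3) = 1 − (0.182 + 0.177 + 0.387 + 0.109) = 0.145.
P(E|T3) = 1 − 0.6738 = 0.3262.
P(E|T5) = 1 − 0.8179 = 0.1821.
P(E) = P(E|T1)·P(T1) + P(E|T2)·P(T2) + P(E|T3)·P(T3) + P(E|T4)·P(T4) + P(E|T5)·P(T5)
      = 0.2753·0.182 + 0.3619·0.177 + 0.3262·0.145 + 0.1814·0.387 + 0.1821·0.109
      = 0.0501046 + 0.0640563 + 0.047299 + 0.0702018 + 0.0198489 = 0.2515106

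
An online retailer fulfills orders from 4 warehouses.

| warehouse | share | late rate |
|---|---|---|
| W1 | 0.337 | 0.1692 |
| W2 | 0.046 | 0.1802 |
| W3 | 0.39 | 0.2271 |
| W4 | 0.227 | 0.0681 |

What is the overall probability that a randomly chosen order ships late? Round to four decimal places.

Summing over the partition,
P(L) = P(L|W1)·P(W1) + P(L|W2)·P(W2) + P(L|W3)·P(W3) + P(L|W4)·P(W4)
      = 0.1692·0.337 + 0.1802·0.046 + 0.2271·0.39 + 0.0681·0.227
      = 0.0570204 + 0.0082892 + 0.088569 + 0.0154587 = 0.1693373

P(L) ≈ 0.1693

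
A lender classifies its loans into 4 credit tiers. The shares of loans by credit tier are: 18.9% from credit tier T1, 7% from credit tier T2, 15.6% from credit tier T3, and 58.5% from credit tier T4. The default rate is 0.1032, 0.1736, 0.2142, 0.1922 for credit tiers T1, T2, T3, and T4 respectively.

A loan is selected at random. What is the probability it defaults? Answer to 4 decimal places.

P(D) ≈ 0.1775

Using total probability over the partition,
P(D) = P(D|T1)·P(T1) + P(D|T2)·P(T2) + P(D|T3)·P(T3) + P(D|T4)·P(T4)
      = 0.1032·0.189 + 0.1736·0.07 + 0.2142·0.156 + 0.1922·0.585
      = 0.0195048 + 0.012152 + 0.0334152 + 0.112437 = 0.177509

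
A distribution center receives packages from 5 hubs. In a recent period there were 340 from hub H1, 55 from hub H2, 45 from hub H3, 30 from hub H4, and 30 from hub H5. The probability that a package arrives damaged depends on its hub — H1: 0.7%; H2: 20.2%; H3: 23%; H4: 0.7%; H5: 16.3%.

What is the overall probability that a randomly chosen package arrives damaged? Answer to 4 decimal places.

Total: 340 + 55 + 45 + 30 + 30 = 500.
P(H1) = 340/500 = 0.68. P(H2) = 55/500 = 0.11. P(H3) = 45/500 = 0.09. P(H4) = 30/500 = 0.06. P(H5) = 30/500 = 0.06.
P(D) = P(D|H1)·P(H1) + P(D|H2)·P(H2) + P(D|H3)·P(H3) + P(D|H4)·P(H4) + P(D|H5)·P(H5)
      = 0.007·0.68 + 0.202·0.11 + 0.23·0.09 + 0.007·0.06 + 0.163·0.06
      = 0.00476 + 0.02222 + 0.0207 + 0.00042 + 0.00978 = 0.05788

P(D) ≈ 0.0579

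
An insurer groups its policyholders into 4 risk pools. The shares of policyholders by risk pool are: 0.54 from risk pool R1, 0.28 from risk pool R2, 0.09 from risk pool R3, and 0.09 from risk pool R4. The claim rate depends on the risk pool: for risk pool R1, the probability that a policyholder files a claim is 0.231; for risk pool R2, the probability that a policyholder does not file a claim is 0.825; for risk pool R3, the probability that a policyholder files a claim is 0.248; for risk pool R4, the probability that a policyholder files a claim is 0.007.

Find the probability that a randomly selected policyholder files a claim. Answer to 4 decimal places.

P(C|R2) = 1 − 0.825 = 0.175.
P(C) = P(C|R1)·P(R1) + P(C|R2)·P(R2) + P(C|R3)·P(R3) + P(C|R4)·P(R4)
      = 0.231·0.54 + 0.175·0.28 + 0.248·0.09 + 0.007·0.09
      = 0.12474 + 0.049 + 0.02232 + 0.00063 = 0.19669

0.1967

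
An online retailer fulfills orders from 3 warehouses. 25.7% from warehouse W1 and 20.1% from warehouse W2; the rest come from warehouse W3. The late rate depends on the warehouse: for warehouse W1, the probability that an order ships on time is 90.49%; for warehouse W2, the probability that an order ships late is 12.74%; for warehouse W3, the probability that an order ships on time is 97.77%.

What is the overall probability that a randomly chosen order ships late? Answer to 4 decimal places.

P(W3) = 1 − (0.257 + 0.201) = 0.542.
P(L|W1) = 1 − 0.9049 = 0.0951.
P(L|W3) = 1 − 0.9777 = 0.0223.
P(L) = P(L|W1)·P(W1) + P(L|W2)·P(W2) + P(L|W3)·P(W3)
      = 0.0951·0.257 + 0.1274·0.201 + 0.0223·0.542
      = 0.0244407 + 0.0256074 + 0.0120866 = 0.0621347

0.0621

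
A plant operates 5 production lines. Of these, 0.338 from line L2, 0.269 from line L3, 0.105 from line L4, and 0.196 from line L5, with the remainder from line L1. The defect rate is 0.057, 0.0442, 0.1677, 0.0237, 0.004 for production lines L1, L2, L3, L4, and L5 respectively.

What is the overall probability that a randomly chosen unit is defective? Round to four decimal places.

0.0686

P(L1) = 1 − (0.338 + 0.269 + 0.105 + 0.196) = 0.092.
P(D) = P(D|L1)·P(L1) + P(D|L2)·P(L2) + P(D|L3)·P(L3) + P(D|L4)·P(L4) + P(D|L5)·P(L5)
      = 0.057·0.092 + 0.0442·0.338 + 0.1677·0.269 + 0.0237·0.105 + 0.004·0.196
      = 0.005244 + 0.0149396 + 0.0451113 + 0.0024885 + 0.000784 = 0.0685674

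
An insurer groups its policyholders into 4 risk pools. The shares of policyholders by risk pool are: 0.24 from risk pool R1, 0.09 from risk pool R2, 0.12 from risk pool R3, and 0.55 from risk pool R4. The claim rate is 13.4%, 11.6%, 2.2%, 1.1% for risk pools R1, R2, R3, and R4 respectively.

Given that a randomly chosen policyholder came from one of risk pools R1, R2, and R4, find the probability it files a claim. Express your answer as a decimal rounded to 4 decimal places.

Let S = {R1, R2, R4}.
P(S) = 0.24 + 0.09 + 0.55 = 0.88.
P(C ∩ S) = 0.134·0.24 + 0.116·0.09 + 0.011·0.55 = 0.03216 + 0.01044 + 0.00605 = 0.04865.
P(C | S) = 0.04865 / 0.88 = 0.055284…

P(C|S) ≈ 0.0553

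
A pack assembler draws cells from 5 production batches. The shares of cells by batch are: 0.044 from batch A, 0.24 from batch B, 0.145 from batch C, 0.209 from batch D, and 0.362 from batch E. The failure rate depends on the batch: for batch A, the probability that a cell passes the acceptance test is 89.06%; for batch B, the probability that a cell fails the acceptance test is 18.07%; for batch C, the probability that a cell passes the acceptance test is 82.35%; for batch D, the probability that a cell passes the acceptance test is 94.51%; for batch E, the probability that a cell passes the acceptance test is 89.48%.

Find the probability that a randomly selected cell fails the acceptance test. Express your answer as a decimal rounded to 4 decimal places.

P(F|A) = 1 − 0.8906 = 0.1094.
P(F|C) = 1 − 0.8235 = 0.1765.
P(F|D) = 1 − 0.9451 = 0.0549.
P(F|E) = 1 − 0.8948 = 0.1052.
P(F) = P(F|A)·P(A) + P(F|B)·P(B) + P(F|C)·P(C) + P(F|D)·P(D) + P(F|E)·P(E)
      = 0.1094·0.044 + 0.1807·0.24 + 0.1765·0.145 + 0.0549·0.209 + 0.1052·0.362
      = 0.0048136 + 0.043368 + 0.0255925 + 0.0114741 + 0.0380824 = 0.1233306

P(F) ≈ 0.1233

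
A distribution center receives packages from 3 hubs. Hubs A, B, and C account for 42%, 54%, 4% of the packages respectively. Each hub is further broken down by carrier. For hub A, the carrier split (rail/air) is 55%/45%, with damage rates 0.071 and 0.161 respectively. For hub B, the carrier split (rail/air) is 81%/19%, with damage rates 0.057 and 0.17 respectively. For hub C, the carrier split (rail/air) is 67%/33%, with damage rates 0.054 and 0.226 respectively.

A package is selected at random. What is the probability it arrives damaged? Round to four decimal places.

P(D|A) = 0.55·0.071 + 0.45·0.161 = 0.03905 + 0.07245 = 0.1115
P(D|B) = 0.81·0.057 + 0.19·0.17 = 0.04617 + 0.0323 = 0.07847
P(D|C) = 0.67·0.054 + 0.33·0.226 = 0.03618 + 0.07458 = 0.11076
By total probability over the outer partition,
P(D) = 0.42·0.1115 + 0.54·0.07847 + 0.04·0.11076
      = 0.04683 + 0.0423738 + 0.0044304 = 0.0936342

P(D) ≈ 0.0936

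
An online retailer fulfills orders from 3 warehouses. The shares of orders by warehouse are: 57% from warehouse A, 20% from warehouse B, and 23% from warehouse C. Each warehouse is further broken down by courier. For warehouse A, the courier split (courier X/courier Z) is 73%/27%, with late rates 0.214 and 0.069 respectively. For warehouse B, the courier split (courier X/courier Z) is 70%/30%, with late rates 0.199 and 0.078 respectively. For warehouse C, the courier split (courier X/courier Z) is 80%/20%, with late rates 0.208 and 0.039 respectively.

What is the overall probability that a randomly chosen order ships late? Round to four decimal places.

0.1723

P(L|A) = 0.73·0.214 + 0.27·0.069 = 0.15622 + 0.01863 = 0.17485
P(L|B) = 0.7·0.199 + 0.3·0.078 = 0.1393 + 0.0234 = 0.1627
P(L|C) = 0.8·0.208 + 0.2·0.039 = 0.1664 + 0.0078 = 0.1742
By total probability over the outer partition,
P(L) = 0.57·0.17485 + 0.2·0.1627 + 0.23·0.1742
      = 0.0996645 + 0.03254 + 0.040066 = 0.1722705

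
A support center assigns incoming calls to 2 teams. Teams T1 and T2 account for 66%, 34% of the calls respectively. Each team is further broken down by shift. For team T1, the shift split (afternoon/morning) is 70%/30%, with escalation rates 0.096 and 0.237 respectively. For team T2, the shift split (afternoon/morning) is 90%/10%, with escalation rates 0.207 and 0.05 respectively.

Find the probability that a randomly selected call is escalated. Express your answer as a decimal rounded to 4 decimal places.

P(E|T1) = 0.7·0.096 + 0.3·0.237 = 0.0672 + 0.0711 = 0.1383
P(E|T2) = 0.9·0.207 + 0.1·0.05 = 0.1863 + 0.005 = 0.1913
Then overall,
P(E) = 0.66·0.1383 + 0.34·0.1913
      = 0.091278 + 0.065042 = 0.15632

P(E) ≈ 0.1563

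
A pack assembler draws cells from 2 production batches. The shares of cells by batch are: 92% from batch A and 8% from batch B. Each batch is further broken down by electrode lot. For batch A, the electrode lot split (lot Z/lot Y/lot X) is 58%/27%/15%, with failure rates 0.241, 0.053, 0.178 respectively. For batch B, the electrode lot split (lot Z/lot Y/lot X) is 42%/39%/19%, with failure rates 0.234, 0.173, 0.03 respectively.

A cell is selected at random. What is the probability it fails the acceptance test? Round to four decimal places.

0.1800

P(F|A) = 0.58·0.241 + 0.27·0.053 + 0.15·0.178 = 0.13978 + 0.01431 + 0.0267 = 0.18079
P(F|B) = 0.42·0.234 + 0.39·0.173 + 0.19·0.03 = 0.09828 + 0.06747 + 0.0057 = 0.17145
By total probability over the outer partition,
P(F) = 0.92·0.18079 + 0.08·0.17145
      = 0.1663268 + 0.013716 = 0.1800428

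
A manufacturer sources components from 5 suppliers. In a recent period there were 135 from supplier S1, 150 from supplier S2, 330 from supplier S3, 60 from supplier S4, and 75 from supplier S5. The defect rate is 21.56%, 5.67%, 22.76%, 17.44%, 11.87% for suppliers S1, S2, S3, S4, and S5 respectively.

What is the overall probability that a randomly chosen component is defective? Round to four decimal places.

Total: 135 + 150 + 330 + 60 + 75 = 750.
P(S1) = 135/750 = 0.18. P(S2) = 150/750 = 0.2. P(S3) = 330/750 = 0.44. P(S4) = 60/750 = 0.08. P(S5) = 75/750 = 0.1.
P(D) = P(D|S1)·P(S1) + P(D|S2)·P(S2) + P(D|S3)·P(S3) + P(D|S4)·P(S4) + P(D|S5)·P(S5)
      = 0.2156·0.18 + 0.0567·0.2 + 0.2276·0.44 + 0.1744·0.08 + 0.1187·0.1
      = 0.038808 + 0.01134 + 0.100144 + 0.013952 + 0.01187 = 0.176114

P(D) ≈ 0.1761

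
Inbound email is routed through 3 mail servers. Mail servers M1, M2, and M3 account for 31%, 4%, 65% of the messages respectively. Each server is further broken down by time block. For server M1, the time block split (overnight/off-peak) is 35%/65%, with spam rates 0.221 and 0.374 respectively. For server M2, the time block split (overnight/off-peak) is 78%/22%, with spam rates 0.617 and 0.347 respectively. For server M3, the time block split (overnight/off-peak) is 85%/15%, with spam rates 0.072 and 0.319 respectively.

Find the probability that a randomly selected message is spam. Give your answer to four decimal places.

0.1925

P(S|M1) = 0.35·0.221 + 0.65·0.374 = 0.07735 + 0.2431 = 0.32045
P(S|M2) = 0.78·0.617 + 0.22·0.347 = 0.48126 + 0.07634 = 0.5576
P(S|M3) = 0.85·0.072 + 0.15·0.319 = 0.0612 + 0.04785 = 0.10905
Then overall,
P(S) = 0.31·0.32045 + 0.04·0.5576 + 0.65·0.10905
      = 0.0993395 + 0.022304 + 0.0708825 = 0.192526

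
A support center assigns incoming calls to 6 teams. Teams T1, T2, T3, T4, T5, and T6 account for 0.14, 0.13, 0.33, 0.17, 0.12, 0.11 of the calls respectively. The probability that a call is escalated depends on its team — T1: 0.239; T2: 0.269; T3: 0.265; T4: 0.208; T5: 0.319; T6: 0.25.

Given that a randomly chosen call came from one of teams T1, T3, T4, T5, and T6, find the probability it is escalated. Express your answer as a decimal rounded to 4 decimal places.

0.2552

Let S = {T1, T3, T4, T5, T6}.
P(S) = 0.14 + 0.33 + 0.17 + 0.12 + 0.11 = 0.87.
P(E ∩ S) = 0.239·0.14 + 0.265·0.33 + 0.208·0.17 + 0.319·0.12 + 0.25·0.11 = 0.03346 + 0.08745 + 0.03536 + 0.03828 + 0.0275 = 0.22205.
P(E | S) = 0.22205 / 0.87 = 0.255230…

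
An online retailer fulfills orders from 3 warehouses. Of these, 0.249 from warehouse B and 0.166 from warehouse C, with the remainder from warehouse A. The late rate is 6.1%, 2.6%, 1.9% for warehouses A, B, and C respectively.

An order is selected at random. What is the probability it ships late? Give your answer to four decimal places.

P(A) = 1 − (0.249 + 0.166) = 0.585.
By the law of total probability,
P(L) = P(L|A)·P(A) + P(L|B)·P(B) + P(L|C)·P(C)
      = 0.061·0.585 + 0.026·0.249 + 0.019·0.166
      = 0.035685 + 0.006474 + 0.003154 = 0.045313

0.0453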